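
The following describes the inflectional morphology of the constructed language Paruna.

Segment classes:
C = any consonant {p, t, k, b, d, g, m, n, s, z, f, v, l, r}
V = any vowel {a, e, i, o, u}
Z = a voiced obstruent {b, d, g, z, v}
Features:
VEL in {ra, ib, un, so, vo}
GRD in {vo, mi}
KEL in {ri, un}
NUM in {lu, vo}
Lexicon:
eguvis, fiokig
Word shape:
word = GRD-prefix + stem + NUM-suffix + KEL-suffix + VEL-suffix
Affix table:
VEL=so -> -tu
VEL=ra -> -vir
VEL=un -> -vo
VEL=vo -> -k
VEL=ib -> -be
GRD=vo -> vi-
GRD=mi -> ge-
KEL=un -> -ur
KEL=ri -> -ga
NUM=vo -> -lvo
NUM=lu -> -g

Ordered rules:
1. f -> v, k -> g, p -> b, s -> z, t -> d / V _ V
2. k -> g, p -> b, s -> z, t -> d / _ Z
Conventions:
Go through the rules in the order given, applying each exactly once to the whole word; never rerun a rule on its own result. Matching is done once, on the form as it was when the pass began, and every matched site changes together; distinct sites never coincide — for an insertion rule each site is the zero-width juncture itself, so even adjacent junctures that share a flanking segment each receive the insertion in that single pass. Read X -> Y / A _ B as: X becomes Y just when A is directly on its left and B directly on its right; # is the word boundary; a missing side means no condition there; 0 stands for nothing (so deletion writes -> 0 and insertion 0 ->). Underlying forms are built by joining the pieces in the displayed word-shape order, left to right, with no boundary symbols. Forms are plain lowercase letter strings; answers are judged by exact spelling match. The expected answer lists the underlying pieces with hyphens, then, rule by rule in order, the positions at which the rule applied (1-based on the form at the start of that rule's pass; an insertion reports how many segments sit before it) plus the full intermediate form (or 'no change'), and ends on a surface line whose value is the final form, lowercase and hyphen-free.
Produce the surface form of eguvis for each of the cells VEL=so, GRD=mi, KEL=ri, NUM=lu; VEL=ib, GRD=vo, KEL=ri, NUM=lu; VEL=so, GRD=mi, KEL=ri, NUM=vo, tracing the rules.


cell VEL=so, GRD=mi, KEL=ri, NUM=lu:
underlying: ge-eguvis-g-ga-tu
1. f -> v, k -> g, p -> b, s -> z, t -> d / V _ V: fires at position(s) 12: geeguvisggadu
2. k -> g, p -> b, s -> z, t -> d / _ Z: fires at position(s) 8: geeguvizggadu
surface: geeguvizggadu

cell VEL=ib, GRD=vo, KEL=ri, NUM=lu:
underlying: vi-eguvis-g-ga-be
1. f -> v, k -> g, p -> b, s -> z, t -> d / V _ V: no change
2. k -> g, p -> b, s -> z, t -> d / _ Z: fires at position(s) 8: vieguvizggabe
surface: vieguvizggabe

cell VEL=so, GRD=mi, KEL=ri, NUM=vo:
underlying: ge-eguvis-lvo-ga-tu
1. f -> v, k -> g, p -> b, s -> z, t -> d / V _ V: fires at position(s) 14: geeguvislvogadu
2. k -> g, p -> b, s -> z, t -> d / _ Z: no change
surface: geeguvislvogadu


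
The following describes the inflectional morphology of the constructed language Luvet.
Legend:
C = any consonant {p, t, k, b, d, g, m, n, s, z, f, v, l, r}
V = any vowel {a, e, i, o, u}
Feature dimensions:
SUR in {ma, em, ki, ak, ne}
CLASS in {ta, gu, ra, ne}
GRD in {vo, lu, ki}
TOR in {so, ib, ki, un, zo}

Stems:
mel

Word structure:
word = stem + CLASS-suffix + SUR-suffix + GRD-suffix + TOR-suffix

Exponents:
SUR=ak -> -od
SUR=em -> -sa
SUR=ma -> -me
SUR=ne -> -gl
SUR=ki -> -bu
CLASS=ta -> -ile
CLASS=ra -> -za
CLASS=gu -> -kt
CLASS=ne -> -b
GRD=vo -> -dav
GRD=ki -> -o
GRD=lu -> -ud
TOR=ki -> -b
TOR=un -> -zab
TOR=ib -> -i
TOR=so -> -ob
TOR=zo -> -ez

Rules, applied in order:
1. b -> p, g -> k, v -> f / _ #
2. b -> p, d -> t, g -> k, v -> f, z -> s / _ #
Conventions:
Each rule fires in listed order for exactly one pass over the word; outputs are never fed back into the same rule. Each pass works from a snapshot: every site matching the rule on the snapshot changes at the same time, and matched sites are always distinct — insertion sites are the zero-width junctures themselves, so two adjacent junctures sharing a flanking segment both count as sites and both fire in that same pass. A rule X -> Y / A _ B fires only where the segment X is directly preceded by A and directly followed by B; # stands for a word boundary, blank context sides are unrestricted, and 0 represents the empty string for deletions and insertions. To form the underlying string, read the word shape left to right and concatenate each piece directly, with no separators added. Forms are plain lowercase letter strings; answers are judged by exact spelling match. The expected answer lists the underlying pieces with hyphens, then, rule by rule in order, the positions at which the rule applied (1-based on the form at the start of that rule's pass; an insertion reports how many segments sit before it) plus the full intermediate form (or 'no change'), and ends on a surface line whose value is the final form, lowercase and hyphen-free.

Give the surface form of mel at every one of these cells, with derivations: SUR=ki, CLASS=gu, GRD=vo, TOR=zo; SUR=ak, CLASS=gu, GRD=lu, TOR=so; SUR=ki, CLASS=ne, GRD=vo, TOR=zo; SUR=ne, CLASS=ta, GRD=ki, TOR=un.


cell SUR=ki, CLASS=gu, GRD=vo, TOR=zo:
underlying: mel-kt-bu-dav-ez
1. b -> p, g -> k, v -> f / _ #: no change
2. b -> p, d -> t, g -> k, v -> f, z -> s / _ #: fires at position(s) 12: melktbudaves
surface: melktbudaves

cell SUR=ak, CLASS=gu, GRD=lu, TOR=so:
underlying: mel-kt-od-ud-ob
1. b -> p, g -> k, v -> f / _ #: fires at position(s) 11: melktodudop
2. b -> p, d -> t, g -> k, v -> f, z -> s / _ #: no change
surface: melktodudop

cell SUR=ki, CLASS=ne, GRD=vo, TOR=zo:
underlying: mel-b-bu-dav-ez
1. b -> p, g -> k, v -> f / _ #: no change
2. b -> p, d -> t, g -> k, v -> f, z -> s / _ #: fires at position(s) 11: melbbudaves
surface: melbbudaves

cell SUR=ne, CLASS=ta, GRD=ki, TOR=un:
underlying: mel-ile-gl-o-zab
1. b -> p, g -> k, v -> f / _ #: fires at position(s) 12: melileglozap
2. b -> p, d -> t, g -> k, v -> f, z -> s / _ #: no change
surface: melileglozap


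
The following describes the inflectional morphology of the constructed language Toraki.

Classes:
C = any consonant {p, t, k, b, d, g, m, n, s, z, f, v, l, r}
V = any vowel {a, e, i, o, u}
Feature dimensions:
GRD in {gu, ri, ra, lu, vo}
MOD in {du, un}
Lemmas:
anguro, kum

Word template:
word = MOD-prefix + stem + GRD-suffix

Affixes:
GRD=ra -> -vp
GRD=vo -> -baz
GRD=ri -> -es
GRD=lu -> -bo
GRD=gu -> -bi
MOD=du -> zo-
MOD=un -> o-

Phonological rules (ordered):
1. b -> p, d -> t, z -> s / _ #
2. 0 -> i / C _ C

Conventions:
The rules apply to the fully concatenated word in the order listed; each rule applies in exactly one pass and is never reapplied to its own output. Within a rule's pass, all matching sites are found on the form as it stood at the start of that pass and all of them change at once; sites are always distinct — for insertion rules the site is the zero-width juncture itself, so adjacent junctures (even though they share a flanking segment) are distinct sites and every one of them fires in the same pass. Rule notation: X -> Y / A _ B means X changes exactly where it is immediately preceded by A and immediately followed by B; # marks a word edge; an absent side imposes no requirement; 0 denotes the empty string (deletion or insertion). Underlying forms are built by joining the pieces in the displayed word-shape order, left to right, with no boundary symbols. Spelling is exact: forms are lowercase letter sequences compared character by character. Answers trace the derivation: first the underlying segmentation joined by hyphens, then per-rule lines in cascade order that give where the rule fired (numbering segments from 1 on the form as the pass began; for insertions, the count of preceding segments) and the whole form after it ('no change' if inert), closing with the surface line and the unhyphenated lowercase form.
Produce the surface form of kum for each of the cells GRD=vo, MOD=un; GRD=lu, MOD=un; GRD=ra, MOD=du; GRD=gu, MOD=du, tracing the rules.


cell GRD=vo, MOD=un:
underlying: o-kum-baz
1. b -> p, d -> t, z -> s / _ #: fires at position(s) 7: okumbas
2. 0 -> i / C _ C: inserts after position(s) 4: okumibas
surface: okumibas

cell GRD=lu, MOD=un:
underlying: o-kum-bo
1. b -> p, d -> t, z -> s / _ #: no change
2. 0 -> i / C _ C: inserts after position(s) 4: okumibo
surface: okumibo

cell GRD=ra, MOD=du:
underlying: zo-kum-vp
1. b -> p, d -> t, z -> s / _ #: no change
2. 0 -> i / C _ C: inserts after position(s) 5, 6: zokumivip
surface: zokumivip

cell GRD=gu, MOD=du:
underlying: zo-kum-bi
1. b -> p, d -> t, z -> s / _ #: no change
2. 0 -> i / C _ C: inserts after position(s) 5: zokumibi
surface: zokumibi


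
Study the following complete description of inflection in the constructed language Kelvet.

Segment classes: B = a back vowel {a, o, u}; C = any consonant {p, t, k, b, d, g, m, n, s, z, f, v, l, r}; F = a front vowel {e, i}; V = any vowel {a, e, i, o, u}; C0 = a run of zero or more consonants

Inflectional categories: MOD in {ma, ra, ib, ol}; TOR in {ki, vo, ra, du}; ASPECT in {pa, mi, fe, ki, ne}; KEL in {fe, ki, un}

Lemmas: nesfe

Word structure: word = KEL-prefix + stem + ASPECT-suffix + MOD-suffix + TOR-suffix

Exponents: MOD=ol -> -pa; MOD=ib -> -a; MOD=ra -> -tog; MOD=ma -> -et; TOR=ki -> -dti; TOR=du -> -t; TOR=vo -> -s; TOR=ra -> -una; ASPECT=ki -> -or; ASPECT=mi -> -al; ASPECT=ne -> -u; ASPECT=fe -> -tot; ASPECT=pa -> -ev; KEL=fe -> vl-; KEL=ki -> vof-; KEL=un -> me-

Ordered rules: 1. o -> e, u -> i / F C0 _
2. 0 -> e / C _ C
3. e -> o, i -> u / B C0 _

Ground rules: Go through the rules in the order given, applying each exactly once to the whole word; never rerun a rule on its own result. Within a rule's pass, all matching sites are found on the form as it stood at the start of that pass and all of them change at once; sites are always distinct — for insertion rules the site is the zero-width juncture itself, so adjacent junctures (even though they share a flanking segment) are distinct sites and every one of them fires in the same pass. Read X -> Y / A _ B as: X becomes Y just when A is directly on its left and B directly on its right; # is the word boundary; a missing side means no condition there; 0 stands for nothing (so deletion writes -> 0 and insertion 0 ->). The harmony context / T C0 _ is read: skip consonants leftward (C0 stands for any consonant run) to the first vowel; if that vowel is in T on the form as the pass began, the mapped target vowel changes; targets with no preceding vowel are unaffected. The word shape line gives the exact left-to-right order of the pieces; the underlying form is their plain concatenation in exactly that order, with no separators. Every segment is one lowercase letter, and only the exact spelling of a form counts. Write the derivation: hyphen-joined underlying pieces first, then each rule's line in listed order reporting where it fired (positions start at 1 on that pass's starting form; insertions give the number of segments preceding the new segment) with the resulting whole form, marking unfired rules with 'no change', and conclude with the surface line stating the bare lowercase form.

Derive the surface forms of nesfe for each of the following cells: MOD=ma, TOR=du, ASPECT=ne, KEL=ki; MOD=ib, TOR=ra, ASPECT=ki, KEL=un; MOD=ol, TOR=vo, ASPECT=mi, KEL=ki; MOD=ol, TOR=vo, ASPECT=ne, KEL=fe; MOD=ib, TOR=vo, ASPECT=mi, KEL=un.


cell MOD=ma, TOR=du, ASPECT=ne, KEL=ki:
underlying: vof-nesfe-u-et-t
1. o -> e, u -> i / F C0 _: fires at position(s) 9: vofnesfeiett
2. 0 -> e / C _ C: inserts after position(s) 3, 6, 11: vofenesefeietet
3. e -> o, i -> u / B C0 _: fires at position(s) 4: vofonesefeietet
surface: vofonesefeietet

cell MOD=ib, TOR=ra, ASPECT=ki, KEL=un:
underlying: me-nesfe-or-a-una
1. o -> e, u -> i / F C0 _: fires at position(s) 8: menesfeerauna
2. 0 -> e / C _ C: inserts after position(s) 5: menesefeerauna
3. e -> o, i -> u / B C0 _: no change
surface: menesefeerauna

cell MOD=ol, TOR=vo, ASPECT=mi, KEL=ki:
underlying: vof-nesfe-al-pa-s
1. o -> e, u -> i / F C0 _: no change
2. 0 -> e / C _ C: inserts after position(s) 3, 6, 10: vofenesefealepas
3. e -> o, i -> u / B C0 _: fires at position(s) 4, 13: vofonesefealopas
surface: vofonesefealopas

cell MOD=ol, TOR=vo, ASPECT=ne, KEL=fe:
underlying: vl-nesfe-u-pa-s
1. o -> e, u -> i / F C0 _: fires at position(s) 8: vlnesfeipas
2. 0 -> e / C _ C: inserts after position(s) 1, 2, 5: velenesefeipas
3. e -> o, i -> u / B C0 _: no change
surface: velenesefeipas

cell MOD=ib, TOR=vo, ASPECT=mi, KEL=un:
underlying: me-nesfe-al-a-s
1. o -> e, u -> i / F C0 _: no change
2. 0 -> e / C _ C: inserts after position(s) 5: menesefealas
3. e -> o, i -> u / B C0 _: no change
surface: menesefealas


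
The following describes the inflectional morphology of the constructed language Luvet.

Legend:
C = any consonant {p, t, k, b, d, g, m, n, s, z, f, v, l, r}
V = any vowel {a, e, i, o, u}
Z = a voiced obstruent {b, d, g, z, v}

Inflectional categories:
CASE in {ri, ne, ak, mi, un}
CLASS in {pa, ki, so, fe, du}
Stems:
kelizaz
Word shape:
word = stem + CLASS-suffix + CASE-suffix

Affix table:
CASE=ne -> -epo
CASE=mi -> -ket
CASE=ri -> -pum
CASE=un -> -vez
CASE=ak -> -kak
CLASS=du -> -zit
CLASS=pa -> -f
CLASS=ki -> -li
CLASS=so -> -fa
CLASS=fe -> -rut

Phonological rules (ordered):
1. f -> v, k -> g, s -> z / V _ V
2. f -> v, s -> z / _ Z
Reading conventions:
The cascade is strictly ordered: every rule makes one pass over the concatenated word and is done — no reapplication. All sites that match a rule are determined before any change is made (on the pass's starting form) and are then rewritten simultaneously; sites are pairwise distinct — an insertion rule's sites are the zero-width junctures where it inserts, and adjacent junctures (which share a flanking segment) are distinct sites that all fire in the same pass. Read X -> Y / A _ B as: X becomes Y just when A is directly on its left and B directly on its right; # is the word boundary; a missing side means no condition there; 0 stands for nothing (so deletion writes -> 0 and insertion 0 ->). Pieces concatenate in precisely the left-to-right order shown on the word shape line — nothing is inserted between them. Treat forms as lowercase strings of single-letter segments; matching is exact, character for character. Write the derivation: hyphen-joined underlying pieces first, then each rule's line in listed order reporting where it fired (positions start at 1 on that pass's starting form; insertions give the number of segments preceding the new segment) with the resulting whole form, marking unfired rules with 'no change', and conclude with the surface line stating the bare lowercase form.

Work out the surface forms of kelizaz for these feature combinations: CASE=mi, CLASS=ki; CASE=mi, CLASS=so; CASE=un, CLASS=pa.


cell CASE=mi, CLASS=ki:
underlying: kelizaz-li-ket
1. f -> v, k -> g, s -> z / V _ V: fires at position(s) 10: kelizazliget
2. f -> v, s -> z / _ Z: no change
surface: kelizazliget

cell CASE=mi, CLASS=so:
underlying: kelizaz-fa-ket
1. f -> v, k -> g, s -> z / V _ V: fires at position(s) 10: kelizazfaget
2. f -> v, s -> z / _ Z: no change
surface: kelizazfaget

cell CASE=un, CLASS=pa:
underlying: kelizaz-f-vez
1. f -> v, k -> g, s -> z / V _ V: no change
2. f -> v, s -> z / _ Z: fires at position(s) 8: kelizazvvez
surface: kelizazvvez


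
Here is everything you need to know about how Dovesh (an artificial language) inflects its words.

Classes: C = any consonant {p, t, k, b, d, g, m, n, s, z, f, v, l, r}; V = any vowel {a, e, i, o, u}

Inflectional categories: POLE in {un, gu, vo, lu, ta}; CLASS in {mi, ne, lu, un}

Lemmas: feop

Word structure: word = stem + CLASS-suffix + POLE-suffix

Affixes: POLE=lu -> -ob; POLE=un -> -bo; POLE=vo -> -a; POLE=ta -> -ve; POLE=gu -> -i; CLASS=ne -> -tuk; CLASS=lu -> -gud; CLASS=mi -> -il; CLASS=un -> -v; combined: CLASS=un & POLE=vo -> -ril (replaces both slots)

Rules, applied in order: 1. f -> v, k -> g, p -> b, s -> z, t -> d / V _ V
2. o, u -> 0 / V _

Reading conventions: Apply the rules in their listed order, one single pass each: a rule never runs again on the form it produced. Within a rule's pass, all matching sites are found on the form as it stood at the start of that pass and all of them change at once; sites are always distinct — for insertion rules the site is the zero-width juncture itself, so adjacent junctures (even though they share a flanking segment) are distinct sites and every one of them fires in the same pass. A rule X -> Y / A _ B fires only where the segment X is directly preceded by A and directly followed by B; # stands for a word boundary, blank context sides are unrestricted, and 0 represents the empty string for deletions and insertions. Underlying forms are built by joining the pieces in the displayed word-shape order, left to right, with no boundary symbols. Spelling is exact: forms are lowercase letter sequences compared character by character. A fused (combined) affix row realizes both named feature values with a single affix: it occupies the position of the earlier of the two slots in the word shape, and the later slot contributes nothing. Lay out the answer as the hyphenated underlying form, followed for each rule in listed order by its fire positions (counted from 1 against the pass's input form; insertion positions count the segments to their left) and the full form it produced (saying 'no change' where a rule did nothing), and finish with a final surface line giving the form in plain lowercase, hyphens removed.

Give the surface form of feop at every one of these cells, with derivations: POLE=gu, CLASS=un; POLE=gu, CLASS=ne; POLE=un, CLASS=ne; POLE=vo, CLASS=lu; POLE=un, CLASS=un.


cell POLE=gu, CLASS=un:
underlying: feop-v-i
1. f -> v, k -> g, p -> b, s -> z, t -> d / V _ V: no change
2. o, u -> 0 / V _: fires at position(s) 3: fepvi
surface: fepvi

cell POLE=gu, CLASS=ne:
underlying: feop-tuk-i
1. f -> v, k -> g, p -> b, s -> z, t -> d / V _ V: fires at position(s) 7: feoptugi
2. o, u -> 0 / V _: fires at position(s) 3: feptugi
surface: feptugi

cell POLE=un, CLASS=ne:
underlying: feop-tuk-bo
1. f -> v, k -> g, p -> b, s -> z, t -> d / V _ V: no change
2. o, u -> 0 / V _: fires at position(s) 3: feptukbo
surface: feptukbo

cell POLE=vo, CLASS=lu:
underlying: feop-gud-a
1. f -> v, k -> g, p -> b, s -> z, t -> d / V _ V: no change
2. o, u -> 0 / V _: fires at position(s) 3: fepguda
surface: fepguda

cell POLE=un, CLASS=un:
underlying: feop-v-bo
1. f -> v, k -> g, p -> b, s -> z, t -> d / V _ V: no change
2. o, u -> 0 / V _: fires at position(s) 3: fepvbo
surface: fepvbo


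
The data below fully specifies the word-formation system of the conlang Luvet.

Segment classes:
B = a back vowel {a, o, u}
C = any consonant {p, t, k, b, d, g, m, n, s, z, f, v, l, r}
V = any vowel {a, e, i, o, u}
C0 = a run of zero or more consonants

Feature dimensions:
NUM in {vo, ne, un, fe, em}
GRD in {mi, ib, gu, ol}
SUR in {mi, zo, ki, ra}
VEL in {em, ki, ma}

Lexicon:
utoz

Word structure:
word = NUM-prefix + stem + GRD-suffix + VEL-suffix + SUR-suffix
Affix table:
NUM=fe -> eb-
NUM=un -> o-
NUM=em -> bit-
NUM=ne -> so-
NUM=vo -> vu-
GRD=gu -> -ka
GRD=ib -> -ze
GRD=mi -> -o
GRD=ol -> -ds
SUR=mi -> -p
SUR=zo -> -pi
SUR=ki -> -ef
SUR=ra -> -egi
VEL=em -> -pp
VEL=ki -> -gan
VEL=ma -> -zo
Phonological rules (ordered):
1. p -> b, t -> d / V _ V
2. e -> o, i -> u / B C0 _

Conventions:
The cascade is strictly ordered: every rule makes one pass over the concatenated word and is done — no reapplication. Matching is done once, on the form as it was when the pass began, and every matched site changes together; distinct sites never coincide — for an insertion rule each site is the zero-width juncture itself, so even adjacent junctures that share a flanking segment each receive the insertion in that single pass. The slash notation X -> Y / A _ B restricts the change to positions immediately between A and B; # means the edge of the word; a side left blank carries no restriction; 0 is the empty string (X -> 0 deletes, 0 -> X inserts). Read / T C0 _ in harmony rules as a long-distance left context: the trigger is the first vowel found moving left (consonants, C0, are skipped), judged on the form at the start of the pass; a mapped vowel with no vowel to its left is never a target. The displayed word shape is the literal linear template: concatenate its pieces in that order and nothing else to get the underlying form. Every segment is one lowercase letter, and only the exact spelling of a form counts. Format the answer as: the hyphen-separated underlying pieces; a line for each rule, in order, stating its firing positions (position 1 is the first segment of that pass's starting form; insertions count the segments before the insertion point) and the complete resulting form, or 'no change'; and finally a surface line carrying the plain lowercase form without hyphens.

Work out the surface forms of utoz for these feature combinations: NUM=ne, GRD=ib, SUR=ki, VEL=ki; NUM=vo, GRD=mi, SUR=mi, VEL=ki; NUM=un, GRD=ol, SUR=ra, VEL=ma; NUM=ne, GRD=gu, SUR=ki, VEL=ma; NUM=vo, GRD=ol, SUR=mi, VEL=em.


cell NUM=ne, GRD=ib, SUR=ki, VEL=ki:
underlying: so-utoz-ze-gan-ef
1. p -> b, t -> d / V _ V: fires at position(s) 4: soudozzeganef
2. e -> o, i -> u / B C0 _: fires at position(s) 8, 12: soudozzoganof
surface: soudozzoganof

cell NUM=vo, GRD=mi, SUR=mi, VEL=ki:
underlying: vu-utoz-o-gan-p
1. p -> b, t -> d / V _ V: fires at position(s) 4: vuudozoganp
2. e -> o, i -> u / B C0 _: no change
surface: vuudozoganp

cell NUM=un, GRD=ol, SUR=ra, VEL=ma:
underlying: o-utoz-ds-zo-egi
1. p -> b, t -> d / V _ V: fires at position(s) 3: oudozdszoegi
2. e -> o, i -> u / B C0 _: fires at position(s) 10: oudozdszoogi
surface: oudozdszoogi

cell NUM=ne, GRD=gu, SUR=ki, VEL=ma:
underlying: so-utoz-ka-zo-ef
1. p -> b, t -> d / V _ V: fires at position(s) 4: soudozkazoef
2. e -> o, i -> u / B C0 _: fires at position(s) 11: soudozkazoof
surface: soudozkazoof

cell NUM=vo, GRD=ol, SUR=mi, VEL=em:
underlying: vu-utoz-ds-pp-p
1. p -> b, t -> d / V _ V: fires at position(s) 4: vuudozdsppp
2. e -> o, i -> u / B C0 _: no change
surface: vuudozdsppp


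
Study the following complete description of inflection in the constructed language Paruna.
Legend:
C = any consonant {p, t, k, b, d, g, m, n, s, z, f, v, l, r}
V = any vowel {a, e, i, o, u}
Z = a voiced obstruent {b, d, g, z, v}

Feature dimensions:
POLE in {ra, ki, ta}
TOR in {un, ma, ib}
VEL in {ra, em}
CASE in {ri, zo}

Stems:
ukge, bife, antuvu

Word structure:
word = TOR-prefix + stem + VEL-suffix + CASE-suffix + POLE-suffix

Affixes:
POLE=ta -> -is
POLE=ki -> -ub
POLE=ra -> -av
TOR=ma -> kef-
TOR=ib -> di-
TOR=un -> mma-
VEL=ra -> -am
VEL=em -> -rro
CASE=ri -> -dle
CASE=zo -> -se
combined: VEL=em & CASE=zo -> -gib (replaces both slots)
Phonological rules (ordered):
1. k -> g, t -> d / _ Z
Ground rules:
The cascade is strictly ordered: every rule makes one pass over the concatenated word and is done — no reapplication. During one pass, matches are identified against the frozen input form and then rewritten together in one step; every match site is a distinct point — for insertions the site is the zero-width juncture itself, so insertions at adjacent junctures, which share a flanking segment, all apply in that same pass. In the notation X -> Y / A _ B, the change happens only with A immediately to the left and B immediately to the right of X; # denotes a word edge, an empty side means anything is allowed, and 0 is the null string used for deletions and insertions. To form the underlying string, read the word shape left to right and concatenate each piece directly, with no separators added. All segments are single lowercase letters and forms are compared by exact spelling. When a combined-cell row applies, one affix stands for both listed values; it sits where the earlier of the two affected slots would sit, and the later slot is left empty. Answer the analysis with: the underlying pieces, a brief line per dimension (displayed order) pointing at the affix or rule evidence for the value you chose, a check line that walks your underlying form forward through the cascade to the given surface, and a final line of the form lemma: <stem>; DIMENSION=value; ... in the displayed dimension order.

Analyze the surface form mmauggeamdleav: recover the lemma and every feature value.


underlying: mma-ukge-am-dle-av
POLE=ra - signalled by the affix -av
TOR=un - signalled by the affix mma-
VEL=ra - signalled by the affix -am
CASE=ri - signalled by the affix -dle
check: mmaukgeamdleav -> mmauggeamdleav
lemma: ukge; POLE=ra; TOR=un; VEL=ra; CASE=ri


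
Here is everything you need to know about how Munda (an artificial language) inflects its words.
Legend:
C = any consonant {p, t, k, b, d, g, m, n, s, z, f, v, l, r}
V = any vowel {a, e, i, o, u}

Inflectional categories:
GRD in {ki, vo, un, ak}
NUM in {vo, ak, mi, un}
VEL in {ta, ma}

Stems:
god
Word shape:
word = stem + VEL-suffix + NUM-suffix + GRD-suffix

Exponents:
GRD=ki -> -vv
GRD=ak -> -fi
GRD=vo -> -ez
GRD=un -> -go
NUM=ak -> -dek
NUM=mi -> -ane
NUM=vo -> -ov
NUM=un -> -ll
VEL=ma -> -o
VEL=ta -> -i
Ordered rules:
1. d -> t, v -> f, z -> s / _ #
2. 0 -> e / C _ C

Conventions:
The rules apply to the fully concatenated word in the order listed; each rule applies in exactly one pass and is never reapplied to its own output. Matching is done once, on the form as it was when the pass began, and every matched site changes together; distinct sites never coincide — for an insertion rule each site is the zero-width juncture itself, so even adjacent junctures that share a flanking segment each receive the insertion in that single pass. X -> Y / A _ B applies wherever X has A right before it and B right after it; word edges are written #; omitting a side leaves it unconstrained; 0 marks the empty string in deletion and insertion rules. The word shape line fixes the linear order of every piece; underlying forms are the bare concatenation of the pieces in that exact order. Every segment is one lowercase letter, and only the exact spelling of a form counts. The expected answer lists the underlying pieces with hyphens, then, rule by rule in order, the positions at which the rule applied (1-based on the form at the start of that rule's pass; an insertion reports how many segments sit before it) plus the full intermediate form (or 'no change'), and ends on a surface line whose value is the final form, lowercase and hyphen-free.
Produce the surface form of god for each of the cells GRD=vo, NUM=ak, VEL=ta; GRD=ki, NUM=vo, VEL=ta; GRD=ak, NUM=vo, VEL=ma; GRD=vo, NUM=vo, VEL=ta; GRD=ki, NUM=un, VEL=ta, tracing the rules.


cell GRD=vo, NUM=ak, VEL=ta:
underlying: god-i-dek-ez
1. d -> t, v -> f, z -> s / _ #: fires at position(s) 9: godidekes
2. 0 -> e / C _ C: no change
surface: godidekes

cell GRD=ki, NUM=vo, VEL=ta:
underlying: god-i-ov-vv
1. d -> t, v -> f, z -> s / _ #: fires at position(s) 8: godiovvf
2. 0 -> e / C _ C: inserts after position(s) 6, 7: godiovevef
surface: godiovevef

cell GRD=ak, NUM=vo, VEL=ma:
underlying: god-o-ov-fi
1. d -> t, v -> f, z -> s / _ #: no change
2. 0 -> e / C _ C: inserts after position(s) 6: godoovefi
surface: godoovefi

cell GRD=vo, NUM=vo, VEL=ta:
underlying: god-i-ov-ez
1. d -> t, v -> f, z -> s / _ #: fires at position(s) 8: godioves
2. 0 -> e / C _ C: no change
surface: godioves

cell GRD=ki, NUM=un, VEL=ta:
underlying: god-i-ll-vv
1. d -> t, v -> f, z -> s / _ #: fires at position(s) 8: godillvf
2. 0 -> e / C _ C: inserts after position(s) 5, 6, 7: godilelevef
surface: godilelevef


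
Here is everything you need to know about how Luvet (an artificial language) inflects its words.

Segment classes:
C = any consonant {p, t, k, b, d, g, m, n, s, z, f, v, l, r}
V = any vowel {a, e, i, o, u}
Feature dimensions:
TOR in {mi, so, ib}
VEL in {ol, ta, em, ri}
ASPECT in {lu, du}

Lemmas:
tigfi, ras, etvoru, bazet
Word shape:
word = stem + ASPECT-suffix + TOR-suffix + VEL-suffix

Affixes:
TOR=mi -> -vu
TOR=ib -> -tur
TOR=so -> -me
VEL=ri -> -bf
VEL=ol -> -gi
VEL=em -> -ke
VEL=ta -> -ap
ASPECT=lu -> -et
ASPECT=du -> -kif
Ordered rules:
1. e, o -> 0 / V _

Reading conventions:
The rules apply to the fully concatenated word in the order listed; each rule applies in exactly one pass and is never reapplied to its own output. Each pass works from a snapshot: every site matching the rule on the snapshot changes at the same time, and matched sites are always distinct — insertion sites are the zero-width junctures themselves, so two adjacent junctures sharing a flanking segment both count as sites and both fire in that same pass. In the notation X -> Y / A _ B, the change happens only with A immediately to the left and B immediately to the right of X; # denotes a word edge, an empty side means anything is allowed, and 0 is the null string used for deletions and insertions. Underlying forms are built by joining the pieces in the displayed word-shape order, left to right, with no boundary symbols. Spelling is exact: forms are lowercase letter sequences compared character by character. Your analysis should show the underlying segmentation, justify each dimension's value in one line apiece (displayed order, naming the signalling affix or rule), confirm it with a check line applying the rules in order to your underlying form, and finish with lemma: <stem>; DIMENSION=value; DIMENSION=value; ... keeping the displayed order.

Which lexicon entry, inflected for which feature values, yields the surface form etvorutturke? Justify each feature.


underlying: etvoru-et-tur-ke
TOR=ib - signalled by the affix -tur
VEL=em - signalled by the affix -ke
ASPECT=lu - signalled by the affix -et
check: etvoruetturke -> etvorutturke
lemma: etvoru; TOR=ib; VEL=em; ASPECT=lu


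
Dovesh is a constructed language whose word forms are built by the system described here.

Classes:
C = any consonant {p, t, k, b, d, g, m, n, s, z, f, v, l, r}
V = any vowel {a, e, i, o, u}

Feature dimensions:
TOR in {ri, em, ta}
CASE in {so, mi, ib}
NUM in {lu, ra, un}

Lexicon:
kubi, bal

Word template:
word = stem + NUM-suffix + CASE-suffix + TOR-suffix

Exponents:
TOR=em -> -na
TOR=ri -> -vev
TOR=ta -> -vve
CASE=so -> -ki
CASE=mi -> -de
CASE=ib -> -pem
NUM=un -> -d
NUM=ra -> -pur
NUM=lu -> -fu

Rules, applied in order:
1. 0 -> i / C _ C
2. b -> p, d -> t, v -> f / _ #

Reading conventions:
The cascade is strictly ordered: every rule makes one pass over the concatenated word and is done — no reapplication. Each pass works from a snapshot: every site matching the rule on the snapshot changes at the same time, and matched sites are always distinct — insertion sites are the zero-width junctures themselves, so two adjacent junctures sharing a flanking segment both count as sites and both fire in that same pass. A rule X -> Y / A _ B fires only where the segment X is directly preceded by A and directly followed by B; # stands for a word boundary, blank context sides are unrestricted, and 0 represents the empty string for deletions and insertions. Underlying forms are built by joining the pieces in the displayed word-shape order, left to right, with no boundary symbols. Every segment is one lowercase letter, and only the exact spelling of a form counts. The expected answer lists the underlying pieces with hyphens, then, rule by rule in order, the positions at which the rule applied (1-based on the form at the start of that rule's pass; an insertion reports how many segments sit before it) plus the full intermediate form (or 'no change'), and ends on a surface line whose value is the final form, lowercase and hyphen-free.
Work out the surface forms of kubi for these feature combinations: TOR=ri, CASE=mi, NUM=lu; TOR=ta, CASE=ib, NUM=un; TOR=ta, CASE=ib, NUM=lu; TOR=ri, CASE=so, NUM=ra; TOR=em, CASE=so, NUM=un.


cell TOR=ri, CASE=mi, NUM=lu:
underlying: kubi-fu-de-vev
1. 0 -> i / C _ C: no change
2. b -> p, d -> t, v -> f / _ #: fires at position(s) 11: kubifudevef
surface: kubifudevef

cell TOR=ta, CASE=ib, NUM=un:
underlying: kubi-d-pem-vve
1. 0 -> i / C _ C: inserts after position(s) 5, 8, 9: kubidipemivive
2. b -> p, d -> t, v -> f / _ #: no change
surface: kubidipemivive

cell TOR=ta, CASE=ib, NUM=lu:
underlying: kubi-fu-pem-vve
1. 0 -> i / C _ C: inserts after position(s) 9, 10: kubifupemivive
2. b -> p, d -> t, v -> f / _ #: no change
surface: kubifupemivive

cell TOR=ri, CASE=so, NUM=ra:
underlying: kubi-pur-ki-vev
1. 0 -> i / C _ C: inserts after position(s) 7: kubipurikivev
2. b -> p, d -> t, v -> f / _ #: fires at position(s) 13: kubipurikivef
surface: kubipurikivef

cell TOR=em, CASE=so, NUM=un:
underlying: kubi-d-ki-na
1. 0 -> i / C _ C: inserts after position(s) 5: kubidikina
2. b -> p, d -> t, v -> f / _ #: no change
surface: kubidikina


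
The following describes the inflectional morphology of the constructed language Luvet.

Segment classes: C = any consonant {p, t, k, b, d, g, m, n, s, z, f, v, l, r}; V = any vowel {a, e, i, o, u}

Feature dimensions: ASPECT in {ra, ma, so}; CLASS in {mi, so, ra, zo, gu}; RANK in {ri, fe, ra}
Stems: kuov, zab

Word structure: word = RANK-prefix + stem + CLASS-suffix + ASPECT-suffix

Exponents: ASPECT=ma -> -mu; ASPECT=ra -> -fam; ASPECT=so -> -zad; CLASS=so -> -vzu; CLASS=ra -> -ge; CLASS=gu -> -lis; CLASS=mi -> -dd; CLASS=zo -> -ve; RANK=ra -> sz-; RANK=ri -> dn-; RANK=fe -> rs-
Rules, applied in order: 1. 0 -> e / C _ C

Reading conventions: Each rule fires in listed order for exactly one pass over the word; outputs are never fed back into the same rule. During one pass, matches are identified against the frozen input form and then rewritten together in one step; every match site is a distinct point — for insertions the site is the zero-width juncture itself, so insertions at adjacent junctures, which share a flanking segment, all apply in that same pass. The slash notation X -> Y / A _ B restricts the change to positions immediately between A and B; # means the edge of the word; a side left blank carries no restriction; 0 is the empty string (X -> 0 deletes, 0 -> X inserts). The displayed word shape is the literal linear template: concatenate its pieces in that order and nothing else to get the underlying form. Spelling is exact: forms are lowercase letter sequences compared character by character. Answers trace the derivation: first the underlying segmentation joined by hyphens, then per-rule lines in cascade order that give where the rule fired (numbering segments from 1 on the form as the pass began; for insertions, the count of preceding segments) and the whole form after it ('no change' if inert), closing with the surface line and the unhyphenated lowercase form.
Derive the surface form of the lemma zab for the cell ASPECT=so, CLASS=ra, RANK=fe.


underlying: rs-zab-ge-zad
1. 0 -> e / C _ C: inserts after position(s) 1, 2, 5: resezabegezad
surface: resezabegezad


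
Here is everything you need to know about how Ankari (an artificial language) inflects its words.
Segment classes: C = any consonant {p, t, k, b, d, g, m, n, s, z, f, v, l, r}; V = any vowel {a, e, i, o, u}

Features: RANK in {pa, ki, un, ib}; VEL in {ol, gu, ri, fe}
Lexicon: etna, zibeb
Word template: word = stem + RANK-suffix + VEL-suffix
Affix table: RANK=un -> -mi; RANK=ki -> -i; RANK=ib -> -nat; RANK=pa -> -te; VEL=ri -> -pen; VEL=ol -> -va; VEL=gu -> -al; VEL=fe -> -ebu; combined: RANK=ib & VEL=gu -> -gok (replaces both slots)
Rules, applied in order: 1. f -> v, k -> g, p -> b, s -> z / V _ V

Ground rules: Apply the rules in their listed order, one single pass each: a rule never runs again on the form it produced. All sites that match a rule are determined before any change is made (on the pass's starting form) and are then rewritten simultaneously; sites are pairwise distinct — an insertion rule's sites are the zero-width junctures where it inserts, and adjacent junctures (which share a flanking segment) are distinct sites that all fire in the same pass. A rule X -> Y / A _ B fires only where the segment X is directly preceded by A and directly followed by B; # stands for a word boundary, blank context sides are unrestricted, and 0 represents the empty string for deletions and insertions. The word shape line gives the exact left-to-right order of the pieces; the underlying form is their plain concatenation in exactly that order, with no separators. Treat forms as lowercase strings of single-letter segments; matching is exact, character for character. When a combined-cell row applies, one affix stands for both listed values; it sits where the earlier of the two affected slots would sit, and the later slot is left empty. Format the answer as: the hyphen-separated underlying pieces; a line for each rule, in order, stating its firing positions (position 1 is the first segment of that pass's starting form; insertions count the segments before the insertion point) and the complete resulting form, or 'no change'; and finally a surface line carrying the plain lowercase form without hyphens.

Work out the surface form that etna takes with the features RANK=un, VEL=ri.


underlying: etna-mi-pen
1. f -> v, k -> g, p -> b, s -> z / V _ V: fires at position(s) 7: etnamiben
surface: etnamiben


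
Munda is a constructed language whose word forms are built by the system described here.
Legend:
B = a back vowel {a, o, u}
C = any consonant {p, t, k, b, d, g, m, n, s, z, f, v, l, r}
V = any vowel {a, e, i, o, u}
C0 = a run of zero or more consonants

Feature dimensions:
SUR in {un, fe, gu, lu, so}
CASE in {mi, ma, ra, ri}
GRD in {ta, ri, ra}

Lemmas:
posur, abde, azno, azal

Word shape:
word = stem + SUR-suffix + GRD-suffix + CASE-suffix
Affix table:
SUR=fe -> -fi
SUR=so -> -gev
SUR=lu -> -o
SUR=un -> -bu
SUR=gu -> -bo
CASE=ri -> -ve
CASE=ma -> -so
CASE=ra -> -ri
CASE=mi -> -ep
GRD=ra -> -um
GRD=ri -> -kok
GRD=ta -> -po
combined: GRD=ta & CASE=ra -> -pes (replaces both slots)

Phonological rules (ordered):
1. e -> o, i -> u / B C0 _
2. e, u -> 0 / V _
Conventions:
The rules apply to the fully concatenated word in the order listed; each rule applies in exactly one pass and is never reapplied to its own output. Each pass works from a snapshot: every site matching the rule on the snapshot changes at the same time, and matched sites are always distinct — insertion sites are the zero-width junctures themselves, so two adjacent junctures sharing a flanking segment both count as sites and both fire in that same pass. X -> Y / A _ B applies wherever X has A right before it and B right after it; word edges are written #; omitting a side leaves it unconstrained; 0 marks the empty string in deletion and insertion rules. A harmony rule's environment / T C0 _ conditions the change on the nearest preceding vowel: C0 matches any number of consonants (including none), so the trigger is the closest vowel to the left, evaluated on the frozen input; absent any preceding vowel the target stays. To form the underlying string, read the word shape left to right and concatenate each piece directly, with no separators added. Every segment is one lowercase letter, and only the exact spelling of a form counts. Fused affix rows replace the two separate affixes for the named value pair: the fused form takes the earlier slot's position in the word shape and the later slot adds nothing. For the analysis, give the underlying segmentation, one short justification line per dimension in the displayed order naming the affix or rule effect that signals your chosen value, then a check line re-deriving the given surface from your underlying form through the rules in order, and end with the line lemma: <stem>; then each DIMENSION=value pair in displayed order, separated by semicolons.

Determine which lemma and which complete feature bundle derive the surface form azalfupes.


underlying: azal-fi-pes
SUR=fe - signalled by the affix -fi
CASE=ra - signalled by the combined affix row
GRD=ta - signalled by the combined affix row
check: azalfipes -> azalfupes -> azalfupes
lemma: azal; SUR=fe; CASE=ra; GRD=ta


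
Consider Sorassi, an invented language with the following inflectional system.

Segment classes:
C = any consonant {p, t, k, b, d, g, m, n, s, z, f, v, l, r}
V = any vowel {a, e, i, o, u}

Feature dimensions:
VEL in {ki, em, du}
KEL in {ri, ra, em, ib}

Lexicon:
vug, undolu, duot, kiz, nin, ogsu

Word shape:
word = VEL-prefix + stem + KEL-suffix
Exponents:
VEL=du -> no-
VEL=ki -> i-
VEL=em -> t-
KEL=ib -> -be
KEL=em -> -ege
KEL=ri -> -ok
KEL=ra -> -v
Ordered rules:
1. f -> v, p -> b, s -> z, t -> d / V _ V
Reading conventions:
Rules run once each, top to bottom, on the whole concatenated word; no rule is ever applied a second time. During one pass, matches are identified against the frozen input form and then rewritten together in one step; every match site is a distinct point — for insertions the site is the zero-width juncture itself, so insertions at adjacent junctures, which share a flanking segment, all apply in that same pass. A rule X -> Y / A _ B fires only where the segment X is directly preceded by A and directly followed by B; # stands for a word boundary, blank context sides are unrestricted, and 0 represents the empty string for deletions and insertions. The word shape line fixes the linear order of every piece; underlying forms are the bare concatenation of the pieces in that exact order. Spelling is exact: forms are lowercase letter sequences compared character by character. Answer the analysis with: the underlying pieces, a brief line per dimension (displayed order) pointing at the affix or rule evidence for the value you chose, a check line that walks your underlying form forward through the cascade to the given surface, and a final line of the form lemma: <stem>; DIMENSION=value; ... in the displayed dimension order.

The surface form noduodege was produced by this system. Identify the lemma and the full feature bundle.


underlying: no-duot-ege
VEL=du - signalled by the affix no-
KEL=em - signalled by the affix -ege
check: noduotege -> noduodege
lemma: duot; VEL=du; KEL=em
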